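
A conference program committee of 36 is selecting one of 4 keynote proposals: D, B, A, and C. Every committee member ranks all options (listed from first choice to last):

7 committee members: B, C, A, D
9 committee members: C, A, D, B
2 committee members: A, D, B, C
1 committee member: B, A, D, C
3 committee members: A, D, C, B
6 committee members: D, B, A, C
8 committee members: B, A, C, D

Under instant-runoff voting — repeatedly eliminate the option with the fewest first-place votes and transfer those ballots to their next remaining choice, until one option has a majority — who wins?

D

Round 1: D 6, B 16, A 5, C 9. Eliminate A.
Round 2: D 11, B 16, C 9. Eliminate C.
Round 3: D 20, B 16. D has a majority.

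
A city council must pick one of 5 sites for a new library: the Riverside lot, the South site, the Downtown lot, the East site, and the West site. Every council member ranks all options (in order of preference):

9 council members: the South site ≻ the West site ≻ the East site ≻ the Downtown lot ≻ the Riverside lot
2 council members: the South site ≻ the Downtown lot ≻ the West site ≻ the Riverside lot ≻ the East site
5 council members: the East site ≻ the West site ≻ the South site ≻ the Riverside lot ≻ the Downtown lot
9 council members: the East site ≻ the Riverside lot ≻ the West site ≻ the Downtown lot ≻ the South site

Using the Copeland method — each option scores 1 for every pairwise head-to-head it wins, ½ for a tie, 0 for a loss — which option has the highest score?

the Riverside lot: beats the Downtown lot; loses to the South site, the East site, and the West site → score 1.
the South site: beats the Riverside lot and the Downtown lot; loses to the East site and the West site → score 2.
the Downtown lot: loses to the Riverside lot, the South site, the East site, and the West site → score 0.
the East site: beats the Riverside lot, the South site, the Downtown lot, and the West site → score 4.
the West site: beats the Riverside lot, the South site, and the Downtown lot; loses to the East site → score 3.
the East site has the best pairwise record.

the East site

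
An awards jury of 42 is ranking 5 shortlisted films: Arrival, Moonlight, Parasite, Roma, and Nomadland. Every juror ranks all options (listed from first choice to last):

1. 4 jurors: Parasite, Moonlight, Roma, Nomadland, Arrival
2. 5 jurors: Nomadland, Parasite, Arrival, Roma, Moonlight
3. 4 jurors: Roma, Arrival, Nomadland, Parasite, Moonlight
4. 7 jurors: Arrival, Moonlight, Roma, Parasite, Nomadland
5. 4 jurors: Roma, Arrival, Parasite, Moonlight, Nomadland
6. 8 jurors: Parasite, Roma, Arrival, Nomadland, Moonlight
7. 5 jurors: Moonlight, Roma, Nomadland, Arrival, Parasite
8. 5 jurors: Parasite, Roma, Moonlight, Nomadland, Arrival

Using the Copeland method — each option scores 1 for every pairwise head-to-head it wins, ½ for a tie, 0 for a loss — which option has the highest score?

Parasite

Arrival: beats Moonlight and Nomadland; loses to Parasite and Roma → score 2.
Moonlight: beats Nomadland; loses to Arrival, Parasite, and Roma → score 1.
Parasite: beats Arrival, Moonlight, Roma, and Nomadland → score 4.
Roma: beats Arrival, Moonlight, and Nomadland; loses to Parasite → score 3.
Nomadland: loses to Arrival, Moonlight, Parasite, and Roma → score 0.
Parasite has the best pairwise record.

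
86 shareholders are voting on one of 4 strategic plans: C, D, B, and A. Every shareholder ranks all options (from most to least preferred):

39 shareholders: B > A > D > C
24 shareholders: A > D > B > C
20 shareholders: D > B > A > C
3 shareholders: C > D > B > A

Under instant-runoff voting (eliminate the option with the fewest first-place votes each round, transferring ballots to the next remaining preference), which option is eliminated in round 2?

D

Round 1: C 3, D 20, B 39, A 24. Eliminate C.
Round 2: D 23, B 39, A 24. Eliminate D.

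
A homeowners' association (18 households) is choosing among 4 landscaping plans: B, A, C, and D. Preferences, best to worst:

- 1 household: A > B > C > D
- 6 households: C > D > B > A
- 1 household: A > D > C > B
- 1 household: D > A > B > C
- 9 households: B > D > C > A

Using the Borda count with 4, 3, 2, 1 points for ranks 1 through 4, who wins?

B

B: 1·3 + 6·2 + 1·1 + 1·2 + 9·4 = 54
A: 1·4 + 6·1 + 1·4 + 1·3 + 9·1 = 26
C: 1·2 + 6·4 + 1·2 + 1·1 + 9·2 = 47
D: 1·1 + 6·3 + 1·3 + 1·4 + 9·3 = 53
B has the highest Borda score (54).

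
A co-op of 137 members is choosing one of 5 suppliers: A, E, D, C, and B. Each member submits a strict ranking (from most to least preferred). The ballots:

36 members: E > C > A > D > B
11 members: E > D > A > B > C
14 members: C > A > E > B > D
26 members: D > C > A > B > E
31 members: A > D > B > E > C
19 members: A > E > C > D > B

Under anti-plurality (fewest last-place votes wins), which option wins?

Last-place votes: A 0, E 26, D 14, C 42, B 55.
A is ranked last by the fewest voters, so A wins.

A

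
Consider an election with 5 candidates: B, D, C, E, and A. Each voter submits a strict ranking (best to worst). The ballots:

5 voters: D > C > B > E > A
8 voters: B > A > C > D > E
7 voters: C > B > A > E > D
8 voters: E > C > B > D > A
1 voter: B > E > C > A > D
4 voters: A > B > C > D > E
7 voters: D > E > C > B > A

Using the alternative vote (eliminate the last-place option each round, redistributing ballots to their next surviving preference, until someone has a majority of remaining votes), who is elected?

Round 1: B 9, D 12, C 7, E 8, A 4. Eliminate A.
Round 2: B 13, D 12, C 7, E 8. Eliminate C.
Round 3: B 20, D 12, E 8. Eliminate E.
Round 4: B 28, D 12. B has a majority.

B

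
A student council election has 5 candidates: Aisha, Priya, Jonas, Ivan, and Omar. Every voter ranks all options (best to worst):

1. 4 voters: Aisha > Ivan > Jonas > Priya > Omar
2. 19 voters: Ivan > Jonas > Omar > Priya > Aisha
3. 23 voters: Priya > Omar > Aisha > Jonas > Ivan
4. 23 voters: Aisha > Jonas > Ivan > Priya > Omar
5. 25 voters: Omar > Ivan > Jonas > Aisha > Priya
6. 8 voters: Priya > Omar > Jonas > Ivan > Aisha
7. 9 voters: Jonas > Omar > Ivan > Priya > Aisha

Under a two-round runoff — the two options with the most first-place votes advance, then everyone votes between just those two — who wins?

Priya

Round 1 first-place votes: Aisha 27, Priya 31, Jonas 9, Ivan 19, Omar 25.
Priya and Aisha advance.
Runoff: Priya is preferred to Aisha by 59 voters; Aisha by 52.
Priya wins the runoff.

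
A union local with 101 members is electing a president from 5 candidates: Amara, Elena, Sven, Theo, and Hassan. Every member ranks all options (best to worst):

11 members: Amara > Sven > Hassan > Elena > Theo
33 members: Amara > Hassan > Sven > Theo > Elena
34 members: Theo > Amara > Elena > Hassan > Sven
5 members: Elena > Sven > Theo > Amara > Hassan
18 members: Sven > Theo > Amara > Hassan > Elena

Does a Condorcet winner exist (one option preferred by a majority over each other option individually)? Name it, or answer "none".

Checking pairwise contests:
Theo beats Amara 57–44.
Amara beats Elena 96–5.
Amara beats Sven 78–23.
Sven beats Theo 67–34.
Amara beats Hassan 101–0.
Every option loses at least one head-to-head, so there is no Condorcet winner.

none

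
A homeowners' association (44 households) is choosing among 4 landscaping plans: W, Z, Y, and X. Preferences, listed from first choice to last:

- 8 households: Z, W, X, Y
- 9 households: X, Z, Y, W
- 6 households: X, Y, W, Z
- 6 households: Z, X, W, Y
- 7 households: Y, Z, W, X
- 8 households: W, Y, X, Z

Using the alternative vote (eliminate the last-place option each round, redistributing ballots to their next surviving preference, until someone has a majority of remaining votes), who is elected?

X

Round 1: W 8, Z 14, Y 7, X 15. Eliminate Y.
Round 2: W 8, Z 21, X 15. Eliminate W.
Round 3: Z 21, X 23. X has a majority.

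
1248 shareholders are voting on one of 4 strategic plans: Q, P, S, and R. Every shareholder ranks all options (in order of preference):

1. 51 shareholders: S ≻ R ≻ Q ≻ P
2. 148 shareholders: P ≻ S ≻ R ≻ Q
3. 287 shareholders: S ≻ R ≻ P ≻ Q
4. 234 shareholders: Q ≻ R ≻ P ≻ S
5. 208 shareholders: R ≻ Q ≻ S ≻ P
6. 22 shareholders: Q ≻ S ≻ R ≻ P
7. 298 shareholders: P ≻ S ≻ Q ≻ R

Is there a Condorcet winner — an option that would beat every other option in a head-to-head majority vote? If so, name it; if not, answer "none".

Checking pairwise contests:
P beats Q 733–515.
R beats P 802–446.
P beats S 680–568.
S beats R 806–442.
Every option loses at least one head-to-head, so there is no Condorcet winner.

none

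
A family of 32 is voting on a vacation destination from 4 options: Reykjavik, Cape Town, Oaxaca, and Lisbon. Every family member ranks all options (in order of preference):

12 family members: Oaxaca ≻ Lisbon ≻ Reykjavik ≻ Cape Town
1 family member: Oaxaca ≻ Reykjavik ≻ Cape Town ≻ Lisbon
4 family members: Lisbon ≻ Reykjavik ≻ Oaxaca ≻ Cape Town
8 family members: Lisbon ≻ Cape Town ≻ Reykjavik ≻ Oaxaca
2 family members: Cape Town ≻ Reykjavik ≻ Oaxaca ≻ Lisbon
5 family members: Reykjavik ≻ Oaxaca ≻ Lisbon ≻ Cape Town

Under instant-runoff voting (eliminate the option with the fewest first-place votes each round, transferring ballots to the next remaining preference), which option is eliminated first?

Cape Town

Round 1: Reykjavik 5, Cape Town 2, Oaxaca 13, Lisbon 12. Eliminate Cape Town.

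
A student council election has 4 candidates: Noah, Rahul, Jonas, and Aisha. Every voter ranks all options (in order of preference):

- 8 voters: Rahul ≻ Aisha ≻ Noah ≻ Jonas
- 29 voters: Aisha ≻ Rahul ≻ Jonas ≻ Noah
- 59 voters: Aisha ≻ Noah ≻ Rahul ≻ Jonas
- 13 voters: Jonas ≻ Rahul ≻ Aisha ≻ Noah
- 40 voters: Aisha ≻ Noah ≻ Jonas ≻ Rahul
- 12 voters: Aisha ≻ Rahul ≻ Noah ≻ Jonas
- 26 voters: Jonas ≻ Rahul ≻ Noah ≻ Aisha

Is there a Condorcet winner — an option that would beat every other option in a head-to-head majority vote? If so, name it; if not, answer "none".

Aisha vs Noah: 161–26 for Aisha.
Aisha vs Rahul: 140–47 for Aisha.
Aisha vs Jonas: 148–39 for Aisha.
Aisha beats every other option head-to-head.

Aisha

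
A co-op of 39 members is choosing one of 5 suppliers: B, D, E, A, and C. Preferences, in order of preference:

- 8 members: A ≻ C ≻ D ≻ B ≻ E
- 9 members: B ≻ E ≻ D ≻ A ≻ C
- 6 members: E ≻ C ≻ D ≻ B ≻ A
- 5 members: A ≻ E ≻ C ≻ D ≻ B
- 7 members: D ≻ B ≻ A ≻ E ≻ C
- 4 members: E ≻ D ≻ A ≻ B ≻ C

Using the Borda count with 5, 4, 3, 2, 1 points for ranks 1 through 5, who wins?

D

B: 8·2 + 9·5 + 6·2 + 5·1 + 7·4 + 4·2 = 114
D: 8·3 + 9·3 + 6·3 + 5·2 + 7·5 + 4·4 = 130
E: 8·1 + 9·4 + 6·5 + 5·4 + 7·2 + 4·5 = 128
A: 8·5 + 9·2 + 6·1 + 5·5 + 7·3 + 4·3 = 122
C: 8·4 + 9·1 + 6·4 + 5·3 + 7·1 + 4·1 = 91
D has the highest Borda score (130).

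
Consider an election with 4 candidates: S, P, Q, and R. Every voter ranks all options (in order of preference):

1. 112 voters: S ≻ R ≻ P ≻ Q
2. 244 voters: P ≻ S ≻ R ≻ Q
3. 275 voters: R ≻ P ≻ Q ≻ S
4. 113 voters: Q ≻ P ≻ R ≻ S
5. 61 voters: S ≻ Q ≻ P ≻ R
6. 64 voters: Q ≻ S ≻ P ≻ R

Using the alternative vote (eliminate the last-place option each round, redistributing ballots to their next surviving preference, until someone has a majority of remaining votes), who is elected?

Round 1: S 173, P 244, Q 177, R 275. Eliminate S.
Round 2: P 244, Q 238, R 387. Eliminate Q.
Round 3: P 482, R 387. P has a majority.

P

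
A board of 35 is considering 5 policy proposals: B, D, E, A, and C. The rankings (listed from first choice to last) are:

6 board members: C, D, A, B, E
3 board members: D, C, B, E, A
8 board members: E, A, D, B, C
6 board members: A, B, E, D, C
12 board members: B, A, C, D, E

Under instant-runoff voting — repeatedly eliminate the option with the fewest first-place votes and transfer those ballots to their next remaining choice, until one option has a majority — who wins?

Round 1: B 12, D 3, E 8, A 6, C 6. Eliminate D.
Round 2: B 12, E 8, A 6, C 9. Eliminate A.
Round 3: B 18, E 8, C 9. B has a majority.

B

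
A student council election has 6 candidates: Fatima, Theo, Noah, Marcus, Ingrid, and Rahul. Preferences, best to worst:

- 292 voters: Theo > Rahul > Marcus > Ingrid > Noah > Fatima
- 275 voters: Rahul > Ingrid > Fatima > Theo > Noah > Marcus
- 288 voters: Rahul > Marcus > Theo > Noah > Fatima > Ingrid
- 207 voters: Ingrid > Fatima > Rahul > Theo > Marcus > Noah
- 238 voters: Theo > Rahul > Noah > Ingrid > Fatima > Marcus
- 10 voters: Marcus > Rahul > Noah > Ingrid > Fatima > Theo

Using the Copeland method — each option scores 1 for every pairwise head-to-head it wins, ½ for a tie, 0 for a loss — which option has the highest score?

Rahul

Fatima: beats Marcus; loses to Theo, Noah, Ingrid, and Rahul → score 1.
Theo: beats Fatima, Noah, Marcus, and Ingrid; loses to Rahul → score 4.
Noah: beats Fatima; loses to Theo, Marcus, Ingrid, and Rahul → score 1.
Marcus: beats Noah; loses to Fatima, Theo, Ingrid, and Rahul → score 1.
Ingrid: beats Fatima, Noah, and Marcus; loses to Theo and Rahul → score 3.
Rahul: beats Fatima, Theo, Noah, Marcus, and Ingrid → score 5.
Rahul has the best pairwise record.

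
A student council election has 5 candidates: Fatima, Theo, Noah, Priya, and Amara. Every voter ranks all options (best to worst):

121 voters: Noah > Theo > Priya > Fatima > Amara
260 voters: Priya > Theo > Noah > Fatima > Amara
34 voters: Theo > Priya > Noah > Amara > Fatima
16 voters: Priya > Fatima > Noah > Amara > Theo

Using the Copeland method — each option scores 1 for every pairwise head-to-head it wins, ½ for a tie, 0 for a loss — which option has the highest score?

Priya

Fatima: beats Amara; loses to Theo, Noah, and Priya → score 1.
Theo: beats Fatima, Noah, and Amara; loses to Priya → score 3.
Noah: beats Fatima and Amara; loses to Theo and Priya → score 2.
Priya: beats Fatima, Theo, Noah, and Amara → score 4.
Amara: loses to Fatima, Theo, Noah, and Priya → score 0.
Priya has the best pairwise record.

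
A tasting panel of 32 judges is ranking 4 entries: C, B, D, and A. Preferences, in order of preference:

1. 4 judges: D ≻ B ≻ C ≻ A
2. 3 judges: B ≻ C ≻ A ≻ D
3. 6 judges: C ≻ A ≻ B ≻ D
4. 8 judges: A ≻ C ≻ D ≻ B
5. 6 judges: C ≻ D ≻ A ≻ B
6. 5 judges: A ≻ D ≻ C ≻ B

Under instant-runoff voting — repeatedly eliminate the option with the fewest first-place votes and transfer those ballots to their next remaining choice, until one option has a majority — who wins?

Round 1: C 12, B 3, D 4, A 13. Eliminate B.
Round 2: C 15, D 4, A 13. Eliminate D.
Round 3: C 19, A 13. C has a majority.

C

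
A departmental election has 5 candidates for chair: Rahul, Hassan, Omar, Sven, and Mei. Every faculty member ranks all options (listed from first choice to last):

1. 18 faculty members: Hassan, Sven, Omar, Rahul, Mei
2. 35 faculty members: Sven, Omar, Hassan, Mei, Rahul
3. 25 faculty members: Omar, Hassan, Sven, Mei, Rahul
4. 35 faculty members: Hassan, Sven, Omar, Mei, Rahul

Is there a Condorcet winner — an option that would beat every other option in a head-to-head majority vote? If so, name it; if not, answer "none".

none

Checking pairwise contests:
Hassan beats Rahul 113–0.
Omar beats Hassan 60–53.
Sven beats Omar 88–25.
Hassan beats Sven 78–35.
Hassan beats Mei 113–0.
Every option loses at least one head-to-head, so there is no Condorcet winner.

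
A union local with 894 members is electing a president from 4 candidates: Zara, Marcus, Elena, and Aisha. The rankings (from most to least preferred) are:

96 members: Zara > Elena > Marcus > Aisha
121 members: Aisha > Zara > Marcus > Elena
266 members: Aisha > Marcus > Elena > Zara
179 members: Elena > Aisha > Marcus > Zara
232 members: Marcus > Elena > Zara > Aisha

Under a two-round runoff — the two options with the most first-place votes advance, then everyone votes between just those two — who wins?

Round 1 first-place votes: Zara 96, Marcus 232, Elena 179, Aisha 387.
Aisha and Marcus advance.
Runoff: Aisha is preferred to Marcus by 566 voters; Marcus by 328.
Aisha wins the runoff.

Aisha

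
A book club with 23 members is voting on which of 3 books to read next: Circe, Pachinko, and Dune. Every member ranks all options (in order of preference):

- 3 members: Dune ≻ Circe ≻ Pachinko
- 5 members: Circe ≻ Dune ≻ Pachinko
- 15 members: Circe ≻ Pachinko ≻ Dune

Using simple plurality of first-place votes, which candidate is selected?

Circe

First-place votes: Circe 20, Pachinko 0, Dune 3.
Circe has the most first-place votes.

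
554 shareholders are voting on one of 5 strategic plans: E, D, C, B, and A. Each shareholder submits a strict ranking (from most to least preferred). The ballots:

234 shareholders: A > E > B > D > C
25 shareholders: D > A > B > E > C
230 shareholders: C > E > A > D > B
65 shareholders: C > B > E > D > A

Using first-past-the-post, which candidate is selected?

C

First-place votes: E 0, D 25, C 295, B 0, A 234.
C has the most first-place votes.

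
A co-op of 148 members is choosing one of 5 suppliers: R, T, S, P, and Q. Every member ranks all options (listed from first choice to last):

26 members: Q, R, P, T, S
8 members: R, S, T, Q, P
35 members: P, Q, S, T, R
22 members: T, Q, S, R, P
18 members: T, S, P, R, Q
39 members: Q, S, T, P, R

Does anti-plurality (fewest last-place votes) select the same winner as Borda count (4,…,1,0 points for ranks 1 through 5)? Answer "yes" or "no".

Anti-plurality — last-place votes: R 74, T 0, S 26, P 30, Q 18. Winner: T.
Borda — scores: R 150, T 315, S 309, P 267, Q 439. Winner: Q.
The two methods disagree.

no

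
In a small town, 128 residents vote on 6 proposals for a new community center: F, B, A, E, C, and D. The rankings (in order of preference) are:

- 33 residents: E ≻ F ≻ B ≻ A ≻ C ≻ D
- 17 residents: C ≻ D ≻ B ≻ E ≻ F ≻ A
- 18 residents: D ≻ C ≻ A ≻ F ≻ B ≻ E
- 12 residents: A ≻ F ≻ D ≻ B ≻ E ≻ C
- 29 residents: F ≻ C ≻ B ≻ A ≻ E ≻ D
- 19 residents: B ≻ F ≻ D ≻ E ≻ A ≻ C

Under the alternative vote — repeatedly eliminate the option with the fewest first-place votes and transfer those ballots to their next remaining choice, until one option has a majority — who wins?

Round 1: F 29, B 19, A 12, E 33, C 17, D 18. Eliminate A.
Round 2: F 41, B 19, E 33, C 17, D 18. Eliminate C.
Round 3: F 41, B 19, E 33, D 35. Eliminate B.
Round 4: F 60, E 33, D 35. Eliminate E.
Round 5: F 93, D 35. F has a majority.

F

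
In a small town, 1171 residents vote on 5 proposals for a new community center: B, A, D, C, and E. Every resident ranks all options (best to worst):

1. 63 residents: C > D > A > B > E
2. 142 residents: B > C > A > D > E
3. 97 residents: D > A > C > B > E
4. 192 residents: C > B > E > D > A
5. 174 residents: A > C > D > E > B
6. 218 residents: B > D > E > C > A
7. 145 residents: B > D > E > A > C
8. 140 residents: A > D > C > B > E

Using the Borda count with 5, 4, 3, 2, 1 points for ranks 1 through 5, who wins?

B: 63·2 + 142·5 + 97·2 + 192·4 + 174·1 + 218·5 + 145·5 + 140·2 = 4067
A: 63·3 + 142·3 + 97·4 + 192·1 + 174·5 + 218·1 + 145·2 + 140·5 = 3273
D: 63·4 + 142·2 + 97·5 + 192·2 + 174·3 + 218·4 + 145·4 + 140·4 = 3939
C: 63·5 + 142·4 + 97·3 + 192·5 + 174·4 + 218·2 + 145·1 + 140·3 = 3831
E: 63·1 + 142·1 + 97·1 + 192·3 + 174·2 + 218·3 + 145·3 + 140·1 = 2455
B has the highest Borda score (4067).

B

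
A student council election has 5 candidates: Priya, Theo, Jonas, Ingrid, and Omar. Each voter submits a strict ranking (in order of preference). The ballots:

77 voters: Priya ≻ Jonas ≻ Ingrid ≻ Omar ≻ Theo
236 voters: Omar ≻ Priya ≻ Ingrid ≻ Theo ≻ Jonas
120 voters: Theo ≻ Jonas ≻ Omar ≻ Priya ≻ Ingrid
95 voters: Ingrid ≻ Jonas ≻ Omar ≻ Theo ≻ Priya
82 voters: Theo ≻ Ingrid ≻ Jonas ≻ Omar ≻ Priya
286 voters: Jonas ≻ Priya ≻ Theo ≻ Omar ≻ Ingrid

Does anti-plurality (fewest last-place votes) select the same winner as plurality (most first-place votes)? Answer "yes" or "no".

Anti-plurality — last-place votes: Priya 177, Theo 77, Jonas 236, Ingrid 406, Omar 0. Winner: Omar.
Plurality — first-place votes: Priya 77, Theo 202, Jonas 286, Ingrid 95, Omar 236. Winner: Jonas.
The two methods disagree.

no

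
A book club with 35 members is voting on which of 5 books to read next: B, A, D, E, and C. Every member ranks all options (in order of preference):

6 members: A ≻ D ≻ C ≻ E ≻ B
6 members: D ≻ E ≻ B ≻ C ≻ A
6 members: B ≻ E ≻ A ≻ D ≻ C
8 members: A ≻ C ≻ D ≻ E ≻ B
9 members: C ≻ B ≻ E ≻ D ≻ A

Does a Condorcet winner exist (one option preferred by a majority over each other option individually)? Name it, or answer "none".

Checking pairwise contests:
D beats B 20–15.
B beats A 21–14.
A beats D 20–15.
D beats E 20–15.
A beats C 20–15.
Every option loses at least one head-to-head, so there is no Condorcet winner.

none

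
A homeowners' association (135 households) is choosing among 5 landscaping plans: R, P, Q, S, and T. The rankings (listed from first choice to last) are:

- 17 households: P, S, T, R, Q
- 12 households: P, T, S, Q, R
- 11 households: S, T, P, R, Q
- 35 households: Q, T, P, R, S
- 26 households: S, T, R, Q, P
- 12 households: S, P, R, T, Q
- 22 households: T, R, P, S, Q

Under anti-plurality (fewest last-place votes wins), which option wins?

T

Last-place votes: R 12, P 26, Q 62, S 35, T 0.
T is ranked last by the fewest voters, so T wins.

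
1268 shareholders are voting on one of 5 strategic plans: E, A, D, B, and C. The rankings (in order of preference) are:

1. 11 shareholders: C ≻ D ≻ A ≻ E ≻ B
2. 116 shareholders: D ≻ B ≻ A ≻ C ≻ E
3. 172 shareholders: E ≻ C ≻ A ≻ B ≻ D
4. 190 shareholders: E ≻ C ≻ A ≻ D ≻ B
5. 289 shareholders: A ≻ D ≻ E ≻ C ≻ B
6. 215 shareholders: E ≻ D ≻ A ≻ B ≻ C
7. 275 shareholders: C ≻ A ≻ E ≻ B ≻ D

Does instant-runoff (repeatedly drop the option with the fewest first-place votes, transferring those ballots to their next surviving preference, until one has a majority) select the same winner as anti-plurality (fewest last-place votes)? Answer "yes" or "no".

yes

Instant-runoff — R1 E 577, A 289, D 116, B 0, C 286 (B out); R2 E 577, A 289, D 116, C 286 (D out); R3 E 577, A 405, C 286 (C out); R4 E 577, A 691 (A winner). Winner: A.
Anti-plurality — last-place votes: E 116, A 0, D 447, B 490, C 215. Winner: A.
The two methods agree.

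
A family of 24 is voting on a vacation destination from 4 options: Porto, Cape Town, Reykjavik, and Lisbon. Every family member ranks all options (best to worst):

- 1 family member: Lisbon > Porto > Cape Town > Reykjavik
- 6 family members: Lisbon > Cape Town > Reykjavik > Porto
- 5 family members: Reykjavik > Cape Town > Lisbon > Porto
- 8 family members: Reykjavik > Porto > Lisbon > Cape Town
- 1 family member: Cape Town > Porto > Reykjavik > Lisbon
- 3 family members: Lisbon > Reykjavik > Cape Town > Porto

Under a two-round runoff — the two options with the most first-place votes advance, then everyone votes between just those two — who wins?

Reykjavik

Round 1 first-place votes: Porto 0, Cape Town 1, Reykjavik 13, Lisbon 10.
Reykjavik and Lisbon advance.
Runoff: Reykjavik is preferred to Lisbon by 14 voters; Lisbon by 10.
Reykjavik wins the runoff.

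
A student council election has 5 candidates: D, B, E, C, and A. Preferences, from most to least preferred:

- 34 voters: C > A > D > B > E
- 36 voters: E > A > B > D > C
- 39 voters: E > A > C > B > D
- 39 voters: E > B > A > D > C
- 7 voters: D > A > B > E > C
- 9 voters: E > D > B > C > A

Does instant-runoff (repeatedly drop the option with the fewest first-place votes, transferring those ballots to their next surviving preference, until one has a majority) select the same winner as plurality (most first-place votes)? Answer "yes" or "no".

Instant-runoff — R1 D 7, B 0, E 123, C 34, A 0 (E winner). Winner: E.
Plurality — first-place votes: D 7, B 0, E 123, C 34, A 0. Winner: E.
The two methods agree.

yes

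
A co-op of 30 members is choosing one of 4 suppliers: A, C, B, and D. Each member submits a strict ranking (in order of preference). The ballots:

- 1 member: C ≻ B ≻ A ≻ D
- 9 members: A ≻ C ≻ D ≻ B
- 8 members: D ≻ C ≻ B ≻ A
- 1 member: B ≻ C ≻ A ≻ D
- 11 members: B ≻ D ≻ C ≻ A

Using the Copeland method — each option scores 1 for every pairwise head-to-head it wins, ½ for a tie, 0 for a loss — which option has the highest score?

D

A: loses to C, B, and D → score 0.
C: beats A and B; loses to D → score 2.
B: beats A; loses to C and D → score 1.
D: beats A, C, and B → score 3.
D has the best pairwise record.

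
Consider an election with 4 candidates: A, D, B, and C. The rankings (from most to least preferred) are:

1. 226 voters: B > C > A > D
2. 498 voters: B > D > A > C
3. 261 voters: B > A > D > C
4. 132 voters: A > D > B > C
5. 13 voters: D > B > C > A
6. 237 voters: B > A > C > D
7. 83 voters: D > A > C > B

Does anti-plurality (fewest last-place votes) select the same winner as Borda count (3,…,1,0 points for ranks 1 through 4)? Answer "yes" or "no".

Anti-plurality — last-place votes: A 13, D 463, B 83, C 891. Winner: A.
Borda — scores: A 2282, D 1809, B 3824, C 785. Winner: B.
The two methods disagree.

no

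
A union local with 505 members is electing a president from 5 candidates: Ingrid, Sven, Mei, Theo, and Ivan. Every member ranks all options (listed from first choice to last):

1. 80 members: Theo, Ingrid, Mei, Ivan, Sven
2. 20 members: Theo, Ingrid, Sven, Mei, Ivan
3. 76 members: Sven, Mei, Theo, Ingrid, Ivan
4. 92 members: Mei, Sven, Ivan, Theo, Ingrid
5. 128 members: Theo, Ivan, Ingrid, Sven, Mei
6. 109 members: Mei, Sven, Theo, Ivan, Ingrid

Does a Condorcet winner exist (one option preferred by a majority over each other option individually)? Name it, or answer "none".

Mei vs Ingrid: 277–228 for Mei.
Mei vs Sven: 281–224 for Mei.
Mei vs Theo: 277–228 for Mei.
Mei vs Ivan: 377–128 for Mei.
Mei beats every other option head-to-head.

Mei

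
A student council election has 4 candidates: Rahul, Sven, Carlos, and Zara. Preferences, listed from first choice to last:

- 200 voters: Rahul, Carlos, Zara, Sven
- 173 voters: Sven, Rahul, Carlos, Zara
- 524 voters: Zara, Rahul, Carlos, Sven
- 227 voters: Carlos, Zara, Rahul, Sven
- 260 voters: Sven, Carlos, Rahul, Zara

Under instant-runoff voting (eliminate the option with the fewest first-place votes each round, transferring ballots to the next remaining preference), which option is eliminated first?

Round 1: Rahul 200, Sven 433, Carlos 227, Zara 524. Eliminate Rahul.

Rahul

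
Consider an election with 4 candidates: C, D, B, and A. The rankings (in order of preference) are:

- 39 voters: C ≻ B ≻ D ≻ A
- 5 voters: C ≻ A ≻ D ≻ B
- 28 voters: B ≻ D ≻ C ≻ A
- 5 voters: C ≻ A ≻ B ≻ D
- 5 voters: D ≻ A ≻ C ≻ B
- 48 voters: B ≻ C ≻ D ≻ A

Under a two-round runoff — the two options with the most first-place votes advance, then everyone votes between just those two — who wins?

B

Round 1 first-place votes: C 49, D 5, B 76, A 0.
B and C advance.
Runoff: B is preferred to C by 76 voters; C by 54.
B wins the runoff.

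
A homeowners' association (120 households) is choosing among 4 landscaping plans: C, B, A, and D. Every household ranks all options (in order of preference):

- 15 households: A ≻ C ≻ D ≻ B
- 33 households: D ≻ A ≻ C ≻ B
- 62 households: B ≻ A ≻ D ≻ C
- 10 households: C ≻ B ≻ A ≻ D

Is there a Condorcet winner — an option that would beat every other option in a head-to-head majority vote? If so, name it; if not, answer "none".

B vs C: 62–58 for B.
B vs A: 72–48 for B.
B vs D: 72–48 for B.
B beats every other option head-to-head.

B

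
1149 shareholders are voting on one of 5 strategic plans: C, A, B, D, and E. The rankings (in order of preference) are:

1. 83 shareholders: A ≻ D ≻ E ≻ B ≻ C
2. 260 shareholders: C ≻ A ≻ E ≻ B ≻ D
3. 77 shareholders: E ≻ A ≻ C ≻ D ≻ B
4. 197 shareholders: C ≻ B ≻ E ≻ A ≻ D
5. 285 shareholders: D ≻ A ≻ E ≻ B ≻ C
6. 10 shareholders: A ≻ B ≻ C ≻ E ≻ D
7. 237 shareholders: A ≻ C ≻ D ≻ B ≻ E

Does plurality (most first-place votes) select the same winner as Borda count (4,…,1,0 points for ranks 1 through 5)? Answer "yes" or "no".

Plurality — first-place votes: C 457, A 330, B 0, D 285, E 77. Winner: C.
Borda — scores: C 2713, A 3383, B 1486, D 1940, E 1968. Winner: A.
The two methods disagree.

no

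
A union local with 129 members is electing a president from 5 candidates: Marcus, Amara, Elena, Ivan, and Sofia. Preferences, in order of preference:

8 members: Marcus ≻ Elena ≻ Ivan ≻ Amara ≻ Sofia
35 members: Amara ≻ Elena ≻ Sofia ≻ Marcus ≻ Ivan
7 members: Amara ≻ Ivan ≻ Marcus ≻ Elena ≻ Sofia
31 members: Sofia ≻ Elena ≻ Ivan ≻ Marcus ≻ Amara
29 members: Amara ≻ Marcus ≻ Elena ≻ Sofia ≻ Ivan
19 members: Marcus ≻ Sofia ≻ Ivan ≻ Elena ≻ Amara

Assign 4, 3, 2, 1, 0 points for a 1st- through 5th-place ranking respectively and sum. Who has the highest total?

Marcus: 8·4 + 35·1 + 7·2 + 31·1 + 29·3 + 19·4 = 275
Amara: 8·1 + 35·4 + 7·4 + 31·0 + 29·4 + 19·0 = 292
Elena: 8·3 + 35·3 + 7·1 + 31·3 + 29·2 + 19·1 = 306
Ivan: 8·2 + 35·0 + 7·3 + 31·2 + 29·0 + 19·2 = 137
Sofia: 8·0 + 35·2 + 7·0 + 31·4 + 29·1 + 19·3 = 280
Elena has the highest Borda score (306).

Elena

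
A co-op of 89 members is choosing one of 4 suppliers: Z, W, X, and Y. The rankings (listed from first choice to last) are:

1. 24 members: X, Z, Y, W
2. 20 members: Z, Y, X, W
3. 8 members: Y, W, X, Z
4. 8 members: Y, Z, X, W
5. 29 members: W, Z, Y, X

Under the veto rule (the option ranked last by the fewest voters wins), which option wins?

Last-place votes: Z 8, W 52, X 29, Y 0.
Y is ranked last by the fewest voters, so Y wins.

Y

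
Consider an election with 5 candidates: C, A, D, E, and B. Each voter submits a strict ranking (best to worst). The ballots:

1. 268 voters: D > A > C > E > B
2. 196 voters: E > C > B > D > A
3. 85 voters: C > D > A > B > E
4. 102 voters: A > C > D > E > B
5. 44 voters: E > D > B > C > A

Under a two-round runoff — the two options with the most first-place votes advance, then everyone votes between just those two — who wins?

Round 1 first-place votes: C 85, A 102, D 268, E 240, B 0.
D and E advance.
Runoff: D is preferred to E by 455 voters; E by 240.
D wins the runoff.

D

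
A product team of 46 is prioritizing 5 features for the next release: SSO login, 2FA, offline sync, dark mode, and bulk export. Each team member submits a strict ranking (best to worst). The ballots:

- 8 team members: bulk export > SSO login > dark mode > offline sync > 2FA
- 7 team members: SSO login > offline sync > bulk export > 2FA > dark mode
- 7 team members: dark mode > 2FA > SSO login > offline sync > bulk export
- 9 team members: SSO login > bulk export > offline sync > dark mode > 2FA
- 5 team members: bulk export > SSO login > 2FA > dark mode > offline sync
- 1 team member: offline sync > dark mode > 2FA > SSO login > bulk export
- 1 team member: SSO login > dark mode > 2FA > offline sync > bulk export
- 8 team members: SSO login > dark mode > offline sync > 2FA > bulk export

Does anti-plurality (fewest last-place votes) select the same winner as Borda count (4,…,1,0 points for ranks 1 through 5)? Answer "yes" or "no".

Anti-plurality — last-place votes: SSO login 0, 2FA 17, offline sync 5, dark mode 7, bulk export 17. Winner: SSO login.
Borda — scores: SSO login 154, 2FA 50, offline sync 75, dark mode 88, bulk export 93. Winner: SSO login.
The two methods agree.

yes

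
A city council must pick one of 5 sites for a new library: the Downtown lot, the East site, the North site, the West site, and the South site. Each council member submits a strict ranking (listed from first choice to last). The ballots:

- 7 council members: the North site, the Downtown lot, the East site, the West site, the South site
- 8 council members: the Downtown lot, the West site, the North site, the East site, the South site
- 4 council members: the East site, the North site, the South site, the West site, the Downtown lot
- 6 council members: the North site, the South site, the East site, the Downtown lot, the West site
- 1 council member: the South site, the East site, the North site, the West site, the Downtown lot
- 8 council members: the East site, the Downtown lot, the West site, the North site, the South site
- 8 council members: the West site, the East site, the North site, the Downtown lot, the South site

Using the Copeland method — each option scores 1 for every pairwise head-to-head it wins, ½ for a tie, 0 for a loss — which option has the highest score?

the Downtown lot: beats the West site and the South site; loses to the East site and the North site → score 2.
the East site: beats the Downtown lot, the West site, and the South site; ties the North site → score 3.5.
the North site: beats the Downtown lot and the South site; ties the East site; loses to the West site → score 2.5.
the West site: beats the North site and the South site; loses to the Downtown lot and the East site → score 2.
the South site: loses to the Downtown lot, the East site, the North site, and the West site → score 0.
the East site has the best pairwise record.

the East site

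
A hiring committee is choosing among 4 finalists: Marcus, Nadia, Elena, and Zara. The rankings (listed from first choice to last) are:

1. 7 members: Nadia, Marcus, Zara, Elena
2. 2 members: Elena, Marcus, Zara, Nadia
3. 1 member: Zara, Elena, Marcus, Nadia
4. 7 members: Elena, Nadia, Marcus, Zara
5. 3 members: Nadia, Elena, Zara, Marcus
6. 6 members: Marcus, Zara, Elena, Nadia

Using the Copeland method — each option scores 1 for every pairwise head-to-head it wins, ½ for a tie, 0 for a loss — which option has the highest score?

Nadia

Marcus: beats Zara; ties Elena; loses to Nadia → score 1.5.
Nadia: beats Marcus and Zara; loses to Elena → score 2.
Elena: beats Nadia; ties Marcus; loses to Zara → score 1.5.
Zara: beats Elena; loses to Marcus and Nadia → score 1.
Nadia has the best pairwise record.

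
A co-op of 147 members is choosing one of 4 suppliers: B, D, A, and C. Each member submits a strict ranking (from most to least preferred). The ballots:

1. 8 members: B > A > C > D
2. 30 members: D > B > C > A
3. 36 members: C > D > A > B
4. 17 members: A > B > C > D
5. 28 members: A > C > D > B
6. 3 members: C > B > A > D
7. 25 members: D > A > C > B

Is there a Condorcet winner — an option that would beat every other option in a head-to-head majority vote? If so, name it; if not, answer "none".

none

Checking pairwise contests:
D beats B 119–28.
C beats D 92–55.
D beats A 91–56.
A beats C 78–69.
Every option loses at least one head-to-head, so there is no Condorcet winner.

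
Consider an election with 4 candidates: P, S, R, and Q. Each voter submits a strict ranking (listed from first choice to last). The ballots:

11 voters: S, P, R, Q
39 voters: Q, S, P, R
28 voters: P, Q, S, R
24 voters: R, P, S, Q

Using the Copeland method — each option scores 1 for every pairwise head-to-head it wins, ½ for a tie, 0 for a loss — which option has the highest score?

P

P: beats S, R, and Q → score 3.
S: beats R; loses to P and Q → score 1.
R: loses to P, S, and Q → score 0.
Q: beats S and R; loses to P → score 2.
P has the best pairwise record.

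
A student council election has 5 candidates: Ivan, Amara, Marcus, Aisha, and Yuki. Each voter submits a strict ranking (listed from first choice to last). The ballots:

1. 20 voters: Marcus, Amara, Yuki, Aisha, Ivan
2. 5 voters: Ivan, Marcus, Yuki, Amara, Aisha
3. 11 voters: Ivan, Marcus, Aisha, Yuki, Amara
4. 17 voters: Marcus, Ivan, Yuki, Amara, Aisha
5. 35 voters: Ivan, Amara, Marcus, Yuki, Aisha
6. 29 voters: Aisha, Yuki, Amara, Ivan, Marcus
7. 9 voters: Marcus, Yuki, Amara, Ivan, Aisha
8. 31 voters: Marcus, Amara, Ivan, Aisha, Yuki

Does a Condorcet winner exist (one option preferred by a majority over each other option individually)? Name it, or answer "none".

Checking pairwise contests:
Amara beats Ivan 89–68.
Marcus beats Amara 93–64.
Ivan beats Marcus 80–77.
Ivan beats Aisha 108–49.
Ivan beats Yuki 99–58.
Every option loses at least one head-to-head, so there is no Condorcet winner.

none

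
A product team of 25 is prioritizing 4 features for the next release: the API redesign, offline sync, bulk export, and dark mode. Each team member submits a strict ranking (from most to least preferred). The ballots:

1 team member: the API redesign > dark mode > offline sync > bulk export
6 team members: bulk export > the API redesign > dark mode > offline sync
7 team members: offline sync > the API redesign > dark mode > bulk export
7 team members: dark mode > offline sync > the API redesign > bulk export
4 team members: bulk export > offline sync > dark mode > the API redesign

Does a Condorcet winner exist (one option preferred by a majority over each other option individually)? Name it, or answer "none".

none

Checking pairwise contests:
offline sync beats the API redesign 18–7.
dark mode beats offline sync 14–11.
the API redesign beats bulk export 15–10.
the API redesign beats dark mode 14–11.
Every option loses at least one head-to-head, so there is no Condorcet winner.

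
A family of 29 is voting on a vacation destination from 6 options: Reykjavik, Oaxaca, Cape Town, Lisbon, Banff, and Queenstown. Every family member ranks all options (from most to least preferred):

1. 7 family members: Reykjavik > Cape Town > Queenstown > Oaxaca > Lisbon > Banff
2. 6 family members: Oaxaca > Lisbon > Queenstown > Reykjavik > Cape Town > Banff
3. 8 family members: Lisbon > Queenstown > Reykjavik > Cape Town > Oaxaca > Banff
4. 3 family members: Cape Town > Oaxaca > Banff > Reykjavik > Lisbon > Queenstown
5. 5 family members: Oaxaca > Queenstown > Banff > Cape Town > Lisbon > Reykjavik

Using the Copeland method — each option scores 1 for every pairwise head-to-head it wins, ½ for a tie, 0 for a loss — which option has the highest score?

Queenstown

Reykjavik: beats Oaxaca, Cape Town, and Banff; loses to Lisbon and Queenstown → score 3.
Oaxaca: beats Lisbon and Banff; loses to Reykjavik, Cape Town, and Queenstown → score 2.
Cape Town: beats Oaxaca, Lisbon, and Banff; loses to Reykjavik and Queenstown → score 3.
Lisbon: beats Reykjavik, Banff, and Queenstown; loses to Oaxaca and Cape Town → score 3.
Banff: loses to Reykjavik, Oaxaca, Cape Town, Lisbon, and Queenstown → score 0.
Queenstown: beats Reykjavik, Oaxaca, Cape Town, and Banff; loses to Lisbon → score 4.
Queenstown has the best pairwise record.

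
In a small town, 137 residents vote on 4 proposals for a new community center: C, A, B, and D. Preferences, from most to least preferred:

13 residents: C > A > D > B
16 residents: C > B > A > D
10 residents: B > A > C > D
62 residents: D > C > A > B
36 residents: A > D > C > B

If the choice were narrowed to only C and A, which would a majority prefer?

Voters preferring C to A: 91; preferring A to C: 46.
C wins the head-to-head.

C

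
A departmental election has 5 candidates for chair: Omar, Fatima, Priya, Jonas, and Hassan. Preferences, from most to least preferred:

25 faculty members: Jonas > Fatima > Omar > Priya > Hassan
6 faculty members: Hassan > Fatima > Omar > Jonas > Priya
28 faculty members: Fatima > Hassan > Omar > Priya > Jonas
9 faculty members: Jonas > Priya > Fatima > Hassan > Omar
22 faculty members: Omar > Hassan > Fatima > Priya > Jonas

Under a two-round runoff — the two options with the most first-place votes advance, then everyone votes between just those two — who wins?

Fatima

Round 1 first-place votes: Omar 22, Fatima 28, Priya 0, Jonas 34, Hassan 6.
Jonas and Fatima advance.
Runoff: Jonas is preferred to Fatima by 34 voters; Fatima by 56.
Fatima wins the runoff.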